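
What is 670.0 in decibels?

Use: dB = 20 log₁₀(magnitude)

dB = 20 log₁₀(670.0) = 56.5 dB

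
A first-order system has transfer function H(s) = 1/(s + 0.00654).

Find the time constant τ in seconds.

For H(s) = 1/(s + 1/τ), the pole is at -1/τ = -0.00654, so τ = 1/0.00654 = 152.9 s.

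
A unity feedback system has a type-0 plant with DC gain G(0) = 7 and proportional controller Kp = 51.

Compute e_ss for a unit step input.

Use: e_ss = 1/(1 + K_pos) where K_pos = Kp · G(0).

K_pos = Kp · G(0) = 51 × 7 = 357. e_ss = 1/(1 + 357) = 0.0028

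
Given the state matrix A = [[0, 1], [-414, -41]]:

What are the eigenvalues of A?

det(A - λI) = λ² - (-41)λ + 414 = (λ - (-23))(λ - (-18)). Eigenvalues: -23, -18.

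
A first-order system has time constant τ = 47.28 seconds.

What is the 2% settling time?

For first-order system, 2% settling time ≈ 4τ = 4 × 47.28 = 189.12 s.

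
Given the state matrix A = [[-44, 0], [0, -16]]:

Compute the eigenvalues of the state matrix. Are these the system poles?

For diagonal matrix, eigenvalues are diagonal entries: λ₁ = -44, λ₂ = -16. Eigenvalues of A = system poles.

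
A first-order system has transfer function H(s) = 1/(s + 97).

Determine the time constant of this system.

For H(s) = 1/(s + 1/τ), the pole is at -1/τ = -97, so τ = 1/97 = 0.0103 s.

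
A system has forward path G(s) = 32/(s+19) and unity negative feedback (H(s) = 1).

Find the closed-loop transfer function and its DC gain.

T(s) = G/(1+GH) = [32/(s+19)] / [1 + 32/(s+19)] = 32/(s+19+32) = 32/(s+51). DC gain = 32/51 = 0.6275.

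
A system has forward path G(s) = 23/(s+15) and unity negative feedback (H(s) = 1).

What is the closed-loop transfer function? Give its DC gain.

T(s) = G/(1+GH) = [23/(s+15)] / [1 + 23/(s+15)] = 23/(s+15+23) = 23/(s+38). DC gain = 23/38 = 0.6053.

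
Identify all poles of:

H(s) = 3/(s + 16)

Pole is where denominator = 0: s + 16 = 0, so s = -16.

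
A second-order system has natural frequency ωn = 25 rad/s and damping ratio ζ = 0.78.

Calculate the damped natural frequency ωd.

ωd = ωn√(1 - ζ²) = 25√(1 - 0.78²) = 15.64 rad/s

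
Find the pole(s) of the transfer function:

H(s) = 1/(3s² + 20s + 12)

Discriminant = 20² - 4×3×12 = 400 - 144 = 256 > 0, so two distinct real poles. Using quadratic formula: s = (-20 ± √256)/(2×3) = (-20 ± √256)/6, with √256 = 16. s₁ = -4/6 ≈ -0.6667, s₂ = -36/6 = -6. Poles: s₁ = -0.6667, s₂ = -6.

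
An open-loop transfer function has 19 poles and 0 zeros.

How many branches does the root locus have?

Root locus has n branches where n = number of poles = 19.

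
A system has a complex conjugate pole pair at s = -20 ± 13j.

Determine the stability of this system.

Real part of poles is -20 (< 0, left half-plane). Stable.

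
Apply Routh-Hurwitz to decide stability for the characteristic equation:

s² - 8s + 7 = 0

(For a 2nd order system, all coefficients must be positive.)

Coefficients: 1, -8, 7. b=-8 not positive, so system is unstable.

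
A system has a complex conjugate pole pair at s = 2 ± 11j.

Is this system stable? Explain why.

Real part of poles is 2 (> 0, right half-plane). Unstable.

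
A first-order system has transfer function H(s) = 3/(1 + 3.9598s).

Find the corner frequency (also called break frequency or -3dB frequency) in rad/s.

Corner frequency = 1/τ = 1/3.9598 = 0.253 rad/s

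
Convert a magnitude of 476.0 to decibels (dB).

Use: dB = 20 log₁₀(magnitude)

dB = 20 log₁₀(476.0) = 53.6 dB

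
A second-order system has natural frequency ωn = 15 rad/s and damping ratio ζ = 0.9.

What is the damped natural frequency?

ωd = ωn√(1 - ζ²) = 15√(1 - 0.9²) = 6.54 rad/s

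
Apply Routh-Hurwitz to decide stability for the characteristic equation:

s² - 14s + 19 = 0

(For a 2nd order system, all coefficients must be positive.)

Coefficients: 1, -14, 19. b=-14 not positive, so system is unstable.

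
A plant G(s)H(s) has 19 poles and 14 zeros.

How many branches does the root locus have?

Root locus has n branches where n = number of poles = 19.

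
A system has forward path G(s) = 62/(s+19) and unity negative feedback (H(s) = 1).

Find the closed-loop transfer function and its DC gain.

T(s) = G/(1+GH) = [62/(s+19)] / [1 + 62/(s+19)] = 62/(s+19+62) = 62/(s+81). DC gain = 62/81 = 0.7654.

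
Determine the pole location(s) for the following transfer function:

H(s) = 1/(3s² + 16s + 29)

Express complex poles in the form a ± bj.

Discriminant = 16² - 4×3×29 = 256 - 348 = -92 < 0, so the poles are a complex conjugate pair s = (-16 ± j√92)/(2×3). Real part = -16/(2×3) = -16/6 ≈ -2.6667; imaginary part = ±√92/(2×3) ≈ 1.5986. Poles: s = -2.6667 ± 1.5986j.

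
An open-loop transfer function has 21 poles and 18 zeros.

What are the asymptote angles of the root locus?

n - m = 21 - 18 = 3. Angles: θk = (2k + 1)·180°/3 = 60°, 180°, 300°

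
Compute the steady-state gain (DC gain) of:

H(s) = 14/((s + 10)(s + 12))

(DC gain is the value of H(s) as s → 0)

DC gain = H(0) = 14/(10 × 12) = 14/120 = 0.1167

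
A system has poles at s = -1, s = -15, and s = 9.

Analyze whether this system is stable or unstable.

Pole(s) at s = 9 are not in the left half-plane. System is unstable.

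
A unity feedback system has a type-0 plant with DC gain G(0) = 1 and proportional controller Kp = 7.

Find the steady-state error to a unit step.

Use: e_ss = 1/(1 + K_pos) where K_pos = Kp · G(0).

K_pos = Kp · G(0) = 7 × 1 = 7. e_ss = 1/(1 + 7) = 0.125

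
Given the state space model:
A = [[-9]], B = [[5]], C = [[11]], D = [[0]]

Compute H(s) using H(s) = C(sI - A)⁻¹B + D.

(sI - A)⁻¹ = 1/(s + 9). H(s) = 11 × 5/(s + 9) + 0 = 55/(s + 9).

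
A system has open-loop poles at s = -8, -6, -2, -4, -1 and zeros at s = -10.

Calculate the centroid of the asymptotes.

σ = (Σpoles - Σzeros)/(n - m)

σ = (Σpoles - Σzeros)/(n - m) = (-21 - (-10))/(5 - 1) = -11/4 = -2.75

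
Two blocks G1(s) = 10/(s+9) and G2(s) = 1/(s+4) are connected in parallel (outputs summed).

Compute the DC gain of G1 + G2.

Parallel: G_eq = G1 + G2. DC gain = G1(0) + G2(0) = 10/9 + 1/4 = 1.1111 + 0.25 = 1.3611.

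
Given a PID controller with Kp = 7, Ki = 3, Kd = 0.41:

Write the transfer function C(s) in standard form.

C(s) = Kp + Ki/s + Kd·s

Substituting values: C(s) = 7 + 3/s + 0.41s = (0.41s² + 7s + 3)/s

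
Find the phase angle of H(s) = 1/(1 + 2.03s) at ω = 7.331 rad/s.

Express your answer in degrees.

Phase = -arctan(ωτ) = -arctan(7.331 × 2.03) = -86.2°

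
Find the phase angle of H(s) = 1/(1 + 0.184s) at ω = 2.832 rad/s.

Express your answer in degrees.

Phase = -arctan(ωτ) = -arctan(2.832 × 0.184) = -27.5°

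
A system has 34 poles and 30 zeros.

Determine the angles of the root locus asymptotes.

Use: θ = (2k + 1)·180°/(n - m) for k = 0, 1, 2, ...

n - m = 34 - 30 = 4. Angles: θk = (2k + 1)·180°/4 = 45°, 135°, 225°, 315°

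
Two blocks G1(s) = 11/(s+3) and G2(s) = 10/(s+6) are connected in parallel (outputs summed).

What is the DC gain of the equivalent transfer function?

Parallel: G_eq = G1 + G2. DC gain = G1(0) + G2(0) = 11/3 + 10/6 = 3.6667 + 1.6667 = 5.3333.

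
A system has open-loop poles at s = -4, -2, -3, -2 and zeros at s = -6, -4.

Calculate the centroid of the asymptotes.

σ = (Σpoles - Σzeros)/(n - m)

σ = (Σpoles - Σzeros)/(n - m) = (-11 - (-10))/(4 - 2) = -1/2 = -0.5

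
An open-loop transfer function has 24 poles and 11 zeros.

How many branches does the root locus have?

Root locus has n branches where n = number of poles = 24.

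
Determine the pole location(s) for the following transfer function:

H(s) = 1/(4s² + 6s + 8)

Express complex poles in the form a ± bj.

Discriminant = 6² - 4×4×8 = 36 - 128 = -92 < 0, so the poles are a complex conjugate pair s = (-6 ± j√92)/(2×4). Real part = -6/(2×4) = -6/8 = -0.75; imaginary part = ±√92/(2×4) ≈ 1.1990. Poles: s = -0.75 ± 1.1990j.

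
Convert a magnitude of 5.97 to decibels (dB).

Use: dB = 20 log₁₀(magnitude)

dB = 20 log₁₀(5.97) = 15.5 dB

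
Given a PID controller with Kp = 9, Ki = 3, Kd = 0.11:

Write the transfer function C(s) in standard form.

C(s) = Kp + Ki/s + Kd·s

Substituting values: C(s) = 9 + 3/s + 0.11s = (0.11s² + 9s + 3)/s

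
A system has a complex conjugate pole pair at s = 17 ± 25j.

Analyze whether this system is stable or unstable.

Real part of poles is 17 (> 0, right half-plane). Unstable.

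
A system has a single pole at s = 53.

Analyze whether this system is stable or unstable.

Pole at s = 53 is in the right half-plane. Unstable.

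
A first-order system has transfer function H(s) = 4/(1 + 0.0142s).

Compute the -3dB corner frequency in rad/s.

Corner frequency = 1/τ = 1/0.0142 = 70.423 rad/s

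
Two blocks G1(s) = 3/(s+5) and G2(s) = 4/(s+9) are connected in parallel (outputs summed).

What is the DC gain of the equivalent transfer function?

Parallel: G_eq = G1 + G2. DC gain = G1(0) + G2(0) = 3/5 + 4/9 = 0.6 + 0.4444 = 1.0444.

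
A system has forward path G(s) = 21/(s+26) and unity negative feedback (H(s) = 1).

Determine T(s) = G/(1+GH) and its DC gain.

T(s) = G/(1+GH) = [21/(s+26)] / [1 + 21/(s+26)] = 21/(s+26+21) = 21/(s+47). DC gain = 21/47 = 0.4468.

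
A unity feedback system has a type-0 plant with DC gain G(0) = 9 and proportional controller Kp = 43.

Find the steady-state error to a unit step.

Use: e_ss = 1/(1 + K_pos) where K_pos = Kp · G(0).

K_pos = Kp · G(0) = 43 × 9 = 387. e_ss = 1/(1 + 387) = 0.0026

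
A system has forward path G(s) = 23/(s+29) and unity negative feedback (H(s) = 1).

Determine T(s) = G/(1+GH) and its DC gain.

T(s) = G/(1+GH) = [23/(s+29)] / [1 + 23/(s+29)] = 23/(s+29+23) = 23/(s+52). DC gain = 23/52 = 0.4423.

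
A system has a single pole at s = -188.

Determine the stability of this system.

Pole at s = -188 is in the left half-plane. Stable.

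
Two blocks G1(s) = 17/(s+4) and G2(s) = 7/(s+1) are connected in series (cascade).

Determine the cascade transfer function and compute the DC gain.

Series: multiply transfer functions. G_eq = 17/(s+4) × 7/(s+1) = 119/((s+4)(s+1)). DC gain = 119/(4×1) = 29.75.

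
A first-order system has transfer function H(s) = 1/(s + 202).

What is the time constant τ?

For H(s) = 1/(s + 1/τ), the pole is at -1/τ = -202, so τ = 1/202 = 0.0050 s.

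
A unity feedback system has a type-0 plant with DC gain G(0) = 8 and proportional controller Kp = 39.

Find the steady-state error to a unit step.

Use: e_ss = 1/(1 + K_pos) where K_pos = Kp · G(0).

K_pos = Kp · G(0) = 39 × 8 = 312. e_ss = 1/(1 + 312) = 0.0032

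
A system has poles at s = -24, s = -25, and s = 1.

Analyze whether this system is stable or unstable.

Pole(s) at s = 1 are not in the left half-plane. System is unstable.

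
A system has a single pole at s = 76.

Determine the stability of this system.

Pole at s = 76 is in the right half-plane. Unstable.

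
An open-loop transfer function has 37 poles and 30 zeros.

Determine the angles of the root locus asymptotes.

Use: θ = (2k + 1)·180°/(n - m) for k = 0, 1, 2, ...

n - m = 37 - 30 = 7. Angles: θk = (2k + 1)·180°/7 = 25.71°, 77.14°, 128.57°, 180°, 231.43°, 282.86°, 334.29°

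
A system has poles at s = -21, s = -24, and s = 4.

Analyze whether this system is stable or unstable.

Pole(s) at s = 4 are not in the left half-plane. System is unstable.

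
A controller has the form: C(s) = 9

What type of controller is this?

This is a Proportional (P) controller.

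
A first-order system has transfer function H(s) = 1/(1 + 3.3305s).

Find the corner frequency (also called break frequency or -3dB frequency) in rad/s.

Corner frequency = 1/τ = 1/3.3305 = 0.3 rad/s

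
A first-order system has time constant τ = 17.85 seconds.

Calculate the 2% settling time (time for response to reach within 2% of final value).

For first-order system, 2% settling time ≈ 4τ = 4 × 17.85 = 71.4 s.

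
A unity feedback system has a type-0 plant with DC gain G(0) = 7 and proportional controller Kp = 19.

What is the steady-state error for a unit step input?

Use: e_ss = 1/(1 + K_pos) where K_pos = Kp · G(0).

K_pos = Kp · G(0) = 19 × 7 = 133. e_ss = 1/(1 + 133) = 0.0075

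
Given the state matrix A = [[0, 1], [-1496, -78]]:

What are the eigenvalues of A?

det(A - λI) = λ² - (-78)λ + 1496 = (λ - (-44))(λ - (-34)). Eigenvalues: -44, -34.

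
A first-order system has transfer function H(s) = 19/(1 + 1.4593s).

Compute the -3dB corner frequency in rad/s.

Corner frequency = 1/τ = 1/1.4593 = 0.685 rad/s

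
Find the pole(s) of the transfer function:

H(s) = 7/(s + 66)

Pole is where denominator = 0: s + 66 = 0, so s = -66.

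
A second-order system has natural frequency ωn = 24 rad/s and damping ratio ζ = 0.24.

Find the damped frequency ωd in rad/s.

ωd = ωn√(1 - ζ²) = 24√(1 - 0.24²) = 23.3 rad/s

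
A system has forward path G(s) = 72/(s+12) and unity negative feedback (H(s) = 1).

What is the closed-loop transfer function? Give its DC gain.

T(s) = G/(1+GH) = [72/(s+12)] / [1 + 72/(s+12)] = 72/(s+12+72) = 72/(s+84). DC gain = 72/84 = 0.8571.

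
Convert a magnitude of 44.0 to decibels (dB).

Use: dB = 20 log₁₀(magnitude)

dB = 20 log₁₀(44.0) = 32.9 dB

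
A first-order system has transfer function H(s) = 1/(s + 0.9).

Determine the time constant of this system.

For H(s) = 1/(s + 1/τ), the pole is at -1/τ = -0.9, so τ = 1/0.9 = 1.1111 s.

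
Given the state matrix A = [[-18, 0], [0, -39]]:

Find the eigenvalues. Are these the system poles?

For diagonal matrix, eigenvalues are diagonal entries: λ₁ = -18, λ₂ = -39. Eigenvalues of A = system poles.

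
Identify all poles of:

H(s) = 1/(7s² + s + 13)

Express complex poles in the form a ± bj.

Discriminant = 1² - 4×7×13 = 1 - 364 = -363 < 0, so the poles are a complex conjugate pair s = (-1 ± j√363)/(2×7). Real part = -1/(2×7) = -1/14 ≈ -0.0714; imaginary part = ±√363/(2×7) ≈ 1.3609. Poles: s = -0.0714 ± 1.3609j.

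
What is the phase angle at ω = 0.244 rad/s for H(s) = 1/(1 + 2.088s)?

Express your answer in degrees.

Phase = -arctan(ωτ) = -arctan(0.244 × 2.088) = -27.0°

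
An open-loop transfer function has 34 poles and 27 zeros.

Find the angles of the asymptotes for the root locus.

n - m = 34 - 27 = 7. Angles: θk = (2k + 1)·180°/7 = 25.71°, 77.14°, 128.57°, 180°, 231.43°, 282.86°, 334.29°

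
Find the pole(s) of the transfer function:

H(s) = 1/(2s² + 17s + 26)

Discriminant = 17² - 4×2×26 = 289 - 208 = 81 > 0, so two distinct real poles. Using quadratic formula: s = (-17 ± √81)/(2×2) = (-17 ± √81)/4, with √81 = 9. s₁ = -8/4 = -2, s₂ = -26/4 = -6.5. Poles: s₁ = -2, s₂ = -6.5.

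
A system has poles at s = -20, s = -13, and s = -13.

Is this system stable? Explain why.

All poles are in the left half-plane. System is stable.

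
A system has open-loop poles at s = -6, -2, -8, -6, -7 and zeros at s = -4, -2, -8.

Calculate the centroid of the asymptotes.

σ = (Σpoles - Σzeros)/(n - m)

σ = (Σpoles - Σzeros)/(n - m) = (-29 - (-14))/(5 - 3) = -15/2 = -7.5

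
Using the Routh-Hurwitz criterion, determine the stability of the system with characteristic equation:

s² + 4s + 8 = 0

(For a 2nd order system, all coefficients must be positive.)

Coefficients: 1, 4, 8. All positive, so system is stable.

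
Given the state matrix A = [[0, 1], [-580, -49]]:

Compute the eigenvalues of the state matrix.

det(A - λI) = λ² - (-49)λ + 580 = (λ - (-20))(λ - (-29)). Eigenvalues: -20, -29.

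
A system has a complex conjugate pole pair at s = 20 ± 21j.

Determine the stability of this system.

Real part of poles is 20 (> 0, right half-plane). Unstable.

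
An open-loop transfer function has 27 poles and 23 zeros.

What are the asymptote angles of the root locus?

n - m = 27 - 23 = 4. Angles: θk = (2k + 1)·180°/4 = 45°, 135°, 225°, 315°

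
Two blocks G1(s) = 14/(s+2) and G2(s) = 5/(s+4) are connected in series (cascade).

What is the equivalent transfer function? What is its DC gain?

Series: multiply transfer functions. G_eq = 14/(s+2) × 5/(s+4) = 70/((s+2)(s+4)). DC gain = 70/(2×4) = 8.75.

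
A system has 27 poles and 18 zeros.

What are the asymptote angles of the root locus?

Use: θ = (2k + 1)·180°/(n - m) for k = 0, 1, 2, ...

n - m = 27 - 18 = 9. Angles: θk = (2k + 1)·180°/9 = 20°, 60°, 100°, 140°, 180°, 220°, 260°, 300°, 340°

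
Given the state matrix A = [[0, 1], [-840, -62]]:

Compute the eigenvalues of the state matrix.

det(A - λI) = λ² - (-62)λ + 840 = (λ - (-20))(λ - (-42)). Eigenvalues: -20, -42.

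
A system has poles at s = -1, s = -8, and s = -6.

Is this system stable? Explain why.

All poles are in the left half-plane. System is stable.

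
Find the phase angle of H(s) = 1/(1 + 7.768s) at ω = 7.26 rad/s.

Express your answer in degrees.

Phase = -arctan(ωτ) = -arctan(7.26 × 7.768) = -89.0°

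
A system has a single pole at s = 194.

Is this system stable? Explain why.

Pole at s = 194 is in the right half-plane. Unstable.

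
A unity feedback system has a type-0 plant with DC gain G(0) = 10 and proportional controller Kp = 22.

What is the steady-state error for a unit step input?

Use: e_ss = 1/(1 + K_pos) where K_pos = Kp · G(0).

K_pos = Kp · G(0) = 22 × 10 = 220. e_ss = 1/(1 + 220) = 0.0045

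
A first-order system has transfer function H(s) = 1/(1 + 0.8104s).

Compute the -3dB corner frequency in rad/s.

Corner frequency = 1/τ = 1/0.8104 = 1.234 rad/s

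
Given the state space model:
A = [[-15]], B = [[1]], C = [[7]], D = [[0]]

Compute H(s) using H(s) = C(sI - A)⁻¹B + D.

(sI - A)⁻¹ = 1/(s + 15). H(s) = 7 × 1/(s + 15) + 0 = 7/(s + 15).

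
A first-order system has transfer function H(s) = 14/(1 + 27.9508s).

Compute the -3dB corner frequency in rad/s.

Corner frequency = 1/τ = 1/27.9508 = 0.036 rad/s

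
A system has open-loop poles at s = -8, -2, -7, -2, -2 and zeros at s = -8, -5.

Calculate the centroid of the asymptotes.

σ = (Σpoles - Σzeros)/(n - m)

σ = (Σpoles - Σzeros)/(n - m) = (-21 - (-13))/(5 - 2) = -8/3 = -2.67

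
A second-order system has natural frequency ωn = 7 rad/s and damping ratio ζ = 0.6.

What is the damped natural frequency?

ωd = ωn√(1 - ζ²) = 7√(1 - 0.6²) = 5.6 rad/s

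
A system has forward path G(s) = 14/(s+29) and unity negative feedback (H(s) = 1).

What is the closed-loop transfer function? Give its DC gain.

T(s) = G/(1+GH) = [14/(s+29)] / [1 + 14/(s+29)] = 14/(s+29+14) = 14/(s+43). DC gain = 14/43 = 0.3256.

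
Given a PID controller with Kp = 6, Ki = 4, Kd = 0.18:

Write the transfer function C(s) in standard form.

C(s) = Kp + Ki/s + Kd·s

Substituting values: C(s) = 6 + 4/s + 0.18s = (0.18s² + 6s + 4)/s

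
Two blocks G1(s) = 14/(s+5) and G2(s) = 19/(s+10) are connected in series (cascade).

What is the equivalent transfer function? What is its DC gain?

Series: multiply transfer functions. G_eq = 14/(s+5) × 19/(s+10) = 266/((s+5)(s+10)). DC gain = 266/(5×10) = 5.32.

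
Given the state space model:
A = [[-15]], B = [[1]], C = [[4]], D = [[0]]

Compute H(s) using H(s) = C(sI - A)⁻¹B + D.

(sI - A)⁻¹ = 1/(s + 15). H(s) = 4 × 1/(s + 15) + 0 = 4/(s + 15).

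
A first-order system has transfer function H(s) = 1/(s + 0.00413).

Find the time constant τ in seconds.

For H(s) = 1/(s + 1/τ), the pole is at -1/τ = -0.00413, so τ = 1/0.00413 = 242.1 s.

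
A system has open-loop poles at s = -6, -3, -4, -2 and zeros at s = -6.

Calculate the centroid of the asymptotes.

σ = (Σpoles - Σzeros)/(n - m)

σ = (Σpoles - Σzeros)/(n - m) = (-15 - (-6))/(4 - 1) = -9/3 = -3.0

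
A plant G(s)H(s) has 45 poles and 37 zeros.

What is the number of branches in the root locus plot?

Root locus has n branches where n = number of poles = 45.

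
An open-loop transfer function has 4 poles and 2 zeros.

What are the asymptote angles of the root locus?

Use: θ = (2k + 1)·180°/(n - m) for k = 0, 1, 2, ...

n - m = 4 - 2 = 2. Angles: θk = (2k + 1)·180°/2 = 90°, 270°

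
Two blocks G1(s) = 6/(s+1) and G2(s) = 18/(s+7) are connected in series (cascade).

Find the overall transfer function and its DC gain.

Series: multiply transfer functions. G_eq = 6/(s+1) × 18/(s+7) = 108/((s+1)(s+7)). DC gain = 108/(1×7) = 15.4286.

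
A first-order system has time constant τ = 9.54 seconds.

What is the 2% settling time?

For first-order system, 2% settling time ≈ 4τ = 4 × 9.54 = 38.16 s.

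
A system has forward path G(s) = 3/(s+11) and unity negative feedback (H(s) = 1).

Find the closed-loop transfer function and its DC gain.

T(s) = G/(1+GH) = [3/(s+11)] / [1 + 3/(s+11)] = 3/(s+11+3) = 3/(s+14). DC gain = 3/14 = 0.2143.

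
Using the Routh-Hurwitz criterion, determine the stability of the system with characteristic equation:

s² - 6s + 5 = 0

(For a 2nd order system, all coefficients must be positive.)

Coefficients: 1, -6, 5. b=-6 not positive, so system is unstable.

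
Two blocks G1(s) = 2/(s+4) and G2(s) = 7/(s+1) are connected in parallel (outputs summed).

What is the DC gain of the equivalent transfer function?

Parallel: G_eq = G1 + G2. DC gain = G1(0) + G2(0) = 2/4 + 7/1 = 0.5 + 7 = 7.5.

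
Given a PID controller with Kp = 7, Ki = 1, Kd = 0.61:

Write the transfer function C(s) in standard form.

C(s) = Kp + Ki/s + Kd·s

Substituting values: C(s) = 7 + 1/s + 0.61s = (0.61s² + 7s + 1)/s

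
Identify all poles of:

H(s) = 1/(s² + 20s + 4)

Discriminant = 20² - 4×1×4 = 400 - 16 = 384 > 0, so two distinct real poles. Using quadratic formula: s = (-20 ± √384)/(2×1) = (-20 ± √384)/2, with √384 ≈ 19.5959. s₁ ≈ -0.2020, s₂ ≈ -19.7980. Poles: s₁ = -0.2020, s₂ = -19.7980.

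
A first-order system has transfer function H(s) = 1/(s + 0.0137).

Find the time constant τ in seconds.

For H(s) = 1/(s + 1/τ), the pole is at -1/τ = -0.0137, so τ = 1/0.0137 = 72.99 s.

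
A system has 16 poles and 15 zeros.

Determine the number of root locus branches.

Root locus has n branches where n = number of poles = 16.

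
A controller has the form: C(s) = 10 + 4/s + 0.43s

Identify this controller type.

This is a Proportional-Integral-Derivative (PID) controller.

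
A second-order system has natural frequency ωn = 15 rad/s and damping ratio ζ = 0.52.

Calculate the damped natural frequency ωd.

ωd = ωn√(1 - ζ²) = 15√(1 - 0.52²) = 12.81 rad/s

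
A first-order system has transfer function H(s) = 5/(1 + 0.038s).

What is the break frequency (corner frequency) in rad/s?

Corner frequency = 1/τ = 1/0.038 = 26.316 rad/s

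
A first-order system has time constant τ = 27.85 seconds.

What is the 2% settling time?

For first-order system, 2% settling time ≈ 4τ = 4 × 27.85 = 111.4 s.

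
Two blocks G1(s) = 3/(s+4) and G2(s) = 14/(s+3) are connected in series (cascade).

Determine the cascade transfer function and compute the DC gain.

Series: multiply transfer functions. G_eq = 3/(s+4) × 14/(s+3) = 42/((s+4)(s+3)). DC gain = 42/(4×3) = 3.5.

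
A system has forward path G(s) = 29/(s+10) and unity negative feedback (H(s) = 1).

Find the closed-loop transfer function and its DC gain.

T(s) = G/(1+GH) = [29/(s+10)] / [1 + 29/(s+10)] = 29/(s+10+29) = 29/(s+39). DC gain = 29/39 = 0.7436.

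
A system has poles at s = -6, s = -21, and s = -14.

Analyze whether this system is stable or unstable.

All poles are in the left half-plane. System is stable.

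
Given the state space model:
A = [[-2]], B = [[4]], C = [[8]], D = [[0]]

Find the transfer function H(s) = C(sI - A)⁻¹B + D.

(sI - A)⁻¹ = 1/(s + 2). H(s) = 8 × 4/(s + 2) + 0 = 32/(s + 2).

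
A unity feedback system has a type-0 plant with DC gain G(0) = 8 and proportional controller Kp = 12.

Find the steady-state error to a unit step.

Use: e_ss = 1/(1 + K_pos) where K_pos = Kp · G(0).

K_pos = Kp · G(0) = 12 × 8 = 96. e_ss = 1/(1 + 96) = 0.0103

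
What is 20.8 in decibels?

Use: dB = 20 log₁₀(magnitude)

dB = 20 log₁₀(20.8) = 26.4 dB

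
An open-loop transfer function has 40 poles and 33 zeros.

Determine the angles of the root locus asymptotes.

n - m = 40 - 33 = 7. Angles: θk = (2k + 1)·180°/7 = 25.71°, 77.14°, 128.57°, 180°, 231.43°, 282.86°, 334.29°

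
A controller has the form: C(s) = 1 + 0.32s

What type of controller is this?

This is a Proportional-Derivative (PD) controller.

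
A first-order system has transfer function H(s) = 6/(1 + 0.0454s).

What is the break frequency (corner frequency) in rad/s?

Corner frequency = 1/τ = 1/0.0454 = 22.026 rad/s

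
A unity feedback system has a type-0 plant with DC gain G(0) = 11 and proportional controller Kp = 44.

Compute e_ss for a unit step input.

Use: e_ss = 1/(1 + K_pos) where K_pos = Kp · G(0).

K_pos = Kp · G(0) = 44 × 11 = 484. e_ss = 1/(1 + 484) = 0.0021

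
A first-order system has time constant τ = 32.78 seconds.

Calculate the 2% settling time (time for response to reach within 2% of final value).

For first-order system, 2% settling time ≈ 4τ = 4 × 32.78 = 131.12 s.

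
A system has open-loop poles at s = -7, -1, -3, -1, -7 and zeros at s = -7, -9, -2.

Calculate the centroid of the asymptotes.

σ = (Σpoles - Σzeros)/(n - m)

σ = (Σpoles - Σzeros)/(n - m) = (-19 - (-18))/(5 - 3) = -1/2 = -0.5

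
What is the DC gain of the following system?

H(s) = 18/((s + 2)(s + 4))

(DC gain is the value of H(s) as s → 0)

DC gain = H(0) = 18/(2 × 4) = 18/8 = 2.25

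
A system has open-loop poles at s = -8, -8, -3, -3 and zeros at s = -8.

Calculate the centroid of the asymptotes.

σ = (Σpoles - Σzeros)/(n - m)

σ = (Σpoles - Σzeros)/(n - m) = (-22 - (-8))/(4 - 1) = -14/3 = -4.67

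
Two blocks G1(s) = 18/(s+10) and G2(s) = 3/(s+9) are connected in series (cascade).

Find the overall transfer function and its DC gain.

Series: multiply transfer functions. G_eq = 18/(s+10) × 3/(s+9) = 54/((s+10)(s+9)). DC gain = 54/(10×9) = 0.6.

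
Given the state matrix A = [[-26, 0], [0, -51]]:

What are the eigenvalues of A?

For diagonal matrix, eigenvalues are diagonal entries: λ₁ = -26, λ₂ = -51.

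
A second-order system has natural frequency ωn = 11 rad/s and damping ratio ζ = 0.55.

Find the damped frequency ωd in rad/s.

ωd = ωn√(1 - ζ²) = 11√(1 - 0.55²) = 9.19 rad/s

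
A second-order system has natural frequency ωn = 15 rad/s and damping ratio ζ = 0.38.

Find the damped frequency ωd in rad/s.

ωd = ωn√(1 - ζ²) = 15√(1 - 0.38²) = 13.87 rad/s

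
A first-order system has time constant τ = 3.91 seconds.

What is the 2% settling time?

For first-order system, 2% settling time ≈ 4τ = 4 × 3.91 = 15.64 s.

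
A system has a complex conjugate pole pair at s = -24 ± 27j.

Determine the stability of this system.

Real part of poles is -24 (< 0, left half-plane). Stable.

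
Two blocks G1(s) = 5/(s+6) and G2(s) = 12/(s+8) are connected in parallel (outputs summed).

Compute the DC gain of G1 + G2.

Parallel: G_eq = G1 + G2. DC gain = G1(0) + G2(0) = 5/6 + 12/8 = 0.8333 + 1.5 = 2.3333.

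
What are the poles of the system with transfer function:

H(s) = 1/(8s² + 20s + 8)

Discriminant = 20² - 4×8×8 = 400 - 256 = 144 > 0, so two distinct real poles. Using quadratic formula: s = (-20 ± √144)/(2×8) = (-20 ± √144)/16, with √144 = 12. s₁ = -8/16 = -0.5, s₂ = -32/16 = -2. Poles: s₁ = -0.5, s₂ = -2.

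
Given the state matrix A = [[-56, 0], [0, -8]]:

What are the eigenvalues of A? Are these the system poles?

For diagonal matrix, eigenvalues are diagonal entries: λ₁ = -56, λ₂ = -8. Eigenvalues of A = system poles.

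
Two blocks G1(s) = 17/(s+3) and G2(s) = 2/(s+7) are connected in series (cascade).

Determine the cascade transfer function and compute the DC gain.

Series: multiply transfer functions. G_eq = 17/(s+3) × 2/(s+7) = 34/((s+3)(s+7)). DC gain = 34/(3×7) = 1.6190.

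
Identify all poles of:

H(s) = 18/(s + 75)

Pole is where denominator = 0: s + 75 = 0, so s = -75.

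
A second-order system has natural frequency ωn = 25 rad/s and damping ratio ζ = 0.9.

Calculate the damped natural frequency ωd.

ωd = ωn√(1 - ζ²) = 25√(1 - 0.9²) = 10.9 rad/s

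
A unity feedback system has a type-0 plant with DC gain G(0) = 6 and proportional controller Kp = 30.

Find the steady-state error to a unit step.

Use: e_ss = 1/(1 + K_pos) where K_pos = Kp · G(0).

K_pos = Kp · G(0) = 30 × 6 = 180. e_ss = 1/(1 + 180) = 0.0055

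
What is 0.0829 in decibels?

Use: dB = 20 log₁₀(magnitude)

dB = 20 log₁₀(0.0829) = -21.6 dB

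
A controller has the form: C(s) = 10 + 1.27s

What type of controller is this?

This is a Proportional-Derivative (PD) controller.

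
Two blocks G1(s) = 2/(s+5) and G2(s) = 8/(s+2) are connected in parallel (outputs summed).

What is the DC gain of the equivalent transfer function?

Parallel: G_eq = G1 + G2. DC gain = G1(0) + G2(0) = 2/5 + 8/2 = 0.4 + 4 = 4.4.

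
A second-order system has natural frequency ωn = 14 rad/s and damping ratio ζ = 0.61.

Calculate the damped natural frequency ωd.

ωd = ωn√(1 - ζ²) = 14√(1 - 0.61²) = 11.09 rad/s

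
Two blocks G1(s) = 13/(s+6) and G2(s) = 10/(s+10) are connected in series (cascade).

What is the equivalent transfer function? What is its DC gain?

Series: multiply transfer functions. G_eq = 13/(s+6) × 10/(s+10) = 130/((s+6)(s+10)). DC gain = 130/(6×10) = 2.1667.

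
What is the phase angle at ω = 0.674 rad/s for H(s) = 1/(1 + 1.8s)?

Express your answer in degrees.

Phase = -arctan(ωτ) = -arctan(0.674 × 1.8) = -50.5°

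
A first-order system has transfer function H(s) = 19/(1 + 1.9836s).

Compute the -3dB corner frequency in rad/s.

Corner frequency = 1/τ = 1/1.9836 = 0.504 rad/s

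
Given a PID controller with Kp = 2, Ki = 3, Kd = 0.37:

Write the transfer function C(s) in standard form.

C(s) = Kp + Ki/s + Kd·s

Substituting values: C(s) = 2 + 3/s + 0.37s = (0.37s² + 2s + 3)/s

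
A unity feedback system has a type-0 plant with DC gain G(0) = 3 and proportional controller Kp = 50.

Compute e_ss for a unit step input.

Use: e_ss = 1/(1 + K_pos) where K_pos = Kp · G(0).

K_pos = Kp · G(0) = 50 × 3 = 150. e_ss = 1/(1 + 150) = 0.0066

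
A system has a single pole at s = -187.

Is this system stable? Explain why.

Pole at s = -187 is in the left half-plane. Stable.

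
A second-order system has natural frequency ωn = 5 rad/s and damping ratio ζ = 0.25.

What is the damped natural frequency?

ωd = ωn√(1 - ζ²) = 5√(1 - 0.25²) = 4.84 rad/s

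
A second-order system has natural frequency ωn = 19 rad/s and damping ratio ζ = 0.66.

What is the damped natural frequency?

ωd = ωn√(1 - ζ²) = 19√(1 - 0.66²) = 14.27 rad/s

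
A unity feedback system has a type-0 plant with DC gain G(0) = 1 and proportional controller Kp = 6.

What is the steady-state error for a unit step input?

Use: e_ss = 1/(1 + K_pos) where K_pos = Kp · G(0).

K_pos = Kp · G(0) = 6 × 1 = 6. e_ss = 1/(1 + 6) = 0.1429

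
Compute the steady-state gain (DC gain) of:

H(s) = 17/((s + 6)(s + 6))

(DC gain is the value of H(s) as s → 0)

DC gain = H(0) = 17/(6 × 6) = 17/36 = 0.4722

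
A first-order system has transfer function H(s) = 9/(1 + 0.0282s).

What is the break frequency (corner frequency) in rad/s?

Corner frequency = 1/τ = 1/0.0282 = 35.461 rad/s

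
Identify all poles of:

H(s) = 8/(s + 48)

Pole is where denominator = 0: s + 48 = 0, so s = -48.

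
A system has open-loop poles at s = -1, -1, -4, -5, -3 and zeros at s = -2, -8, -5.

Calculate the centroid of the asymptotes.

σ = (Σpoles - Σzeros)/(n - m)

σ = (Σpoles - Σzeros)/(n - m) = (-14 - (-15))/(5 - 3) = 1/2 = 0.5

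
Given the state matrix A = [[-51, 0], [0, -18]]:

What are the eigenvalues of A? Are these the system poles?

For diagonal matrix, eigenvalues are diagonal entries: λ₁ = -51, λ₂ = -18. Eigenvalues of A = system poles.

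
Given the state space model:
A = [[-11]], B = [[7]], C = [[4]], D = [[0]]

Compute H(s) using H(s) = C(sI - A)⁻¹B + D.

(sI - A)⁻¹ = 1/(s + 11). H(s) = 4 × 7/(s + 11) + 0 = 28/(s + 11).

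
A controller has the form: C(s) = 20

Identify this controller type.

This is a Proportional (P) controller.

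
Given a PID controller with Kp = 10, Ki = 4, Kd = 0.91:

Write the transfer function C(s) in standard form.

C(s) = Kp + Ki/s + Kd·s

Substituting values: C(s) = 10 + 4/s + 0.91s = (0.91s² + 10s + 4)/s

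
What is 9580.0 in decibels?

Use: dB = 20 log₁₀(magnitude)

dB = 20 log₁₀(9580.0) = 79.6 dB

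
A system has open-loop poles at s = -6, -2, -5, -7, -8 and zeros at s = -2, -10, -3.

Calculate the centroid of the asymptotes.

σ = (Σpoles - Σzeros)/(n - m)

σ = (Σpoles - Σzeros)/(n - m) = (-28 - (-15))/(5 - 3) = -13/2 = -6.5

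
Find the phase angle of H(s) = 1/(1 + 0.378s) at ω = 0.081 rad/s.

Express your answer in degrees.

Phase = -arctan(ωτ) = -arctan(0.081 × 0.378) = -1.8°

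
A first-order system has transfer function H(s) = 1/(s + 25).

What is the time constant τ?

For H(s) = 1/(s + 1/τ), the pole is at -1/τ = -25, so τ = 1/25 = 0.04 s.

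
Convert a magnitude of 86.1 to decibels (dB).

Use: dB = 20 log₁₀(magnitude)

dB = 20 log₁₀(86.1) = 38.7 dB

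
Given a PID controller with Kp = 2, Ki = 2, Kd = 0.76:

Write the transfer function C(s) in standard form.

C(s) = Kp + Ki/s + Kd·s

Substituting values: C(s) = 2 + 2/s + 0.76s = (0.76s² + 2s + 2)/s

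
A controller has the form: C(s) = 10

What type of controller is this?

This is a Proportional (P) controller.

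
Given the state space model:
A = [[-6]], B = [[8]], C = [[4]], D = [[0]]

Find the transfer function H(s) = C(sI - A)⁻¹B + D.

(sI - A)⁻¹ = 1/(s + 6). H(s) = 4 × 8/(s + 6) + 0 = 32/(s + 6).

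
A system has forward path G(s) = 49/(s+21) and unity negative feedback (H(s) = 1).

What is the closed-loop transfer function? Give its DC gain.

T(s) = G/(1+GH) = [49/(s+21)] / [1 + 49/(s+21)] = 49/(s+21+49) = 49/(s+70). DC gain = 49/70 = 0.7.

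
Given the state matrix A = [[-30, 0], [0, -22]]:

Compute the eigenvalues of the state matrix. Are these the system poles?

For diagonal matrix, eigenvalues are diagonal entries: λ₁ = -30, λ₂ = -22. Eigenvalues of A = system poles.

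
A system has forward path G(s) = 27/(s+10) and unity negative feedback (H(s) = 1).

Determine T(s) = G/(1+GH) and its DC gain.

T(s) = G/(1+GH) = [27/(s+10)] / [1 + 27/(s+10)] = 27/(s+10+27) = 27/(s+37). DC gain = 27/37 = 0.7297.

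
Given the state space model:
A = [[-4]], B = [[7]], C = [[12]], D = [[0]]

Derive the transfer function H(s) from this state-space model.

(sI - A)⁻¹ = 1/(s + 4). H(s) = 12 × 7/(s + 4) + 0 = 84/(s + 4).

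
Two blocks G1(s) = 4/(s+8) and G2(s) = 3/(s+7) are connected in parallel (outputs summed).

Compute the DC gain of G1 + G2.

Parallel: G_eq = G1 + G2. DC gain = G1(0) + G2(0) = 4/8 + 3/7 = 0.5 + 0.4286 = 0.9286.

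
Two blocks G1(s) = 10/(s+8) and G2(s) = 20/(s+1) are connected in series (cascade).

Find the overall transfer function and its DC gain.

Series: multiply transfer functions. G_eq = 10/(s+8) × 20/(s+1) = 200/((s+8)(s+1)). DC gain = 200/(8×1) = 25.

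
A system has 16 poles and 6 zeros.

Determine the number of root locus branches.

Root locus has n branches where n = number of poles = 16.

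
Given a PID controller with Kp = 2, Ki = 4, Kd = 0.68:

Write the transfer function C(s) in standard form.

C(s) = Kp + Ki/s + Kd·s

Substituting values: C(s) = 2 + 4/s + 0.68s = (0.68s² + 2s + 4)/s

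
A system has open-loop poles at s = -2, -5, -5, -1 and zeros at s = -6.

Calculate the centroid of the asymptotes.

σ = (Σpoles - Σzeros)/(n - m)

σ = (Σpoles - Σzeros)/(n - m) = (-13 - (-6))/(4 - 1) = -7/3 = -2.33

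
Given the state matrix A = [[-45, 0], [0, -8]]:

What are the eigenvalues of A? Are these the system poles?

For diagonal matrix, eigenvalues are diagonal entries: λ₁ = -45, λ₂ = -8. Eigenvalues of A = system poles.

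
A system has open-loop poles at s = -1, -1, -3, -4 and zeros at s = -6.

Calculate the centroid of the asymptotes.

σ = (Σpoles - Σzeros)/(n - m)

σ = (Σpoles - Σzeros)/(n - m) = (-9 - (-6))/(4 - 1) = -3/3 = -1.0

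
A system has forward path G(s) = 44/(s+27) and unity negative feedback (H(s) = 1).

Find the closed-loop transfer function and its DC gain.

T(s) = G/(1+GH) = [44/(s+27)] / [1 + 44/(s+27)] = 44/(s+27+44) = 44/(s+71). DC gain = 44/71 = 0.6197.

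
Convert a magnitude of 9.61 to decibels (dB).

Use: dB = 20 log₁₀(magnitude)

dB = 20 log₁₀(9.61) = 19.7 dB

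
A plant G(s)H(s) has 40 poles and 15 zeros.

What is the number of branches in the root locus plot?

Root locus has n branches where n = number of poles = 40.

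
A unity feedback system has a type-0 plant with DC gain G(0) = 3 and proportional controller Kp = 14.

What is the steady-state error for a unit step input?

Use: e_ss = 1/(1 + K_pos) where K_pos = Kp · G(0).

K_pos = Kp · G(0) = 14 × 3 = 42. e_ss = 1/(1 + 42) = 0.0233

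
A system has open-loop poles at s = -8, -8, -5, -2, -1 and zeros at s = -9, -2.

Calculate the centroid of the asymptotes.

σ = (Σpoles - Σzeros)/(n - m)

σ = (Σpoles - Σzeros)/(n - m) = (-24 - (-11))/(5 - 2) = -13/3 = -4.33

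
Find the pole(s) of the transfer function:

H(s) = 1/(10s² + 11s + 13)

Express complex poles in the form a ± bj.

Discriminant = 11² - 4×10×13 = 121 - 520 = -399 < 0, so the poles are a complex conjugate pair s = (-11 ± j√399)/(2×10). Real part = -11/(2×10) = -11/20 = -0.55; imaginary part = ±√399/(2×10) ≈ 0.9987. Poles: s = -0.55 ± 0.9987j.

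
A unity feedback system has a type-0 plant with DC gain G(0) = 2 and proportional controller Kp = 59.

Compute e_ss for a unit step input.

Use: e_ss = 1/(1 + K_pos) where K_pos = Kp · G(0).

K_pos = Kp · G(0) = 59 × 2 = 118. e_ss = 1/(1 + 118) = 0.0084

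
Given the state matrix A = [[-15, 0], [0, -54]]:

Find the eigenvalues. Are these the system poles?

For diagonal matrix, eigenvalues are diagonal entries: λ₁ = -15, λ₂ = -54. Eigenvalues of A = system poles.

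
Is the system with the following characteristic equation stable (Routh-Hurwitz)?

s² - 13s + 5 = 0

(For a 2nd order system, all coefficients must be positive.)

Coefficients: 1, -13, 5. b=-13 not positive, so system is unstable.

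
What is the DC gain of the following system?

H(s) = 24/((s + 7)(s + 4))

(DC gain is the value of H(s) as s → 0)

DC gain = H(0) = 24/(7 × 4) = 24/28 = 0.8571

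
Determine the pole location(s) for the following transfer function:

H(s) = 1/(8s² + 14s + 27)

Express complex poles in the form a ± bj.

Discriminant = 14² - 4×8×27 = 196 - 864 = -668 < 0, so the poles are a complex conjugate pair s = (-14 ± j√668)/(2×8). Real part = -14/(2×8) = -14/16 = -0.875; imaginary part = ±√668/(2×8) ≈ 1.6154. Poles: s = -0.875 ± 1.6154j.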